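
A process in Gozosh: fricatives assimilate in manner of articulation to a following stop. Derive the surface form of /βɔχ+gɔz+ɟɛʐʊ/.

[βɔqgɔdɟɛʐʊ]

The rule targets /χ/ (voiceless uvular fricative), which sits before the trigger /g/ (stop).
Changing only its manner to stop gives [q] — the voiceless uvular stop.
The same rule applies at the second boundary: /z/ → [d] next to /ɟ/.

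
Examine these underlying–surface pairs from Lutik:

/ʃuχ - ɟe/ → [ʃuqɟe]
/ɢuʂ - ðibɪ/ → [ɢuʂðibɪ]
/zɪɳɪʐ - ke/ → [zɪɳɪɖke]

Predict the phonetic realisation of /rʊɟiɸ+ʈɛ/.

[rʊɟipʈɛ]

The data show regressive manner assimilation: /χ/ → [q] before /ɟ/; /ʐ/ → [ɖ] before /k/. In each pair only manner changes, matching the following consonant, while place and voice stay constant.
Nothing changes in [ɢuʂðibɪ]: there the adjacent consonants already agree in manner (/ʂ/ and /ð/ are both fricatives), so this form is consistent with the same rule.
/ɸ/ is a voiceless bilabial fricative. The following trigger /ʈ/ is a stop, so /ɸ/ must become a stop as well.
A voiceless bilabial stop is [p], so the surface segment is [p].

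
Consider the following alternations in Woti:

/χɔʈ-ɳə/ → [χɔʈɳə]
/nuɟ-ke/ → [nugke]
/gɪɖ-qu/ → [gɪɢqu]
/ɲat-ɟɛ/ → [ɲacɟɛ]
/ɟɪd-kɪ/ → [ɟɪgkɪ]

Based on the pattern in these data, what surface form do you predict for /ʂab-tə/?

[ʂadtə]

The data show regressive place assimilation: /ɟ/ → [g] before /k/; /ɖ/ → [ɢ] before /q/; /t/ → [c] before /ɟ/; /d/ → [g] before /k/. In each pair only place changes, matching the following consonant, while manner and voice stay constant.
Nothing changes in [χɔʈɳə]: there the adjacent consonants already agree in place (/ʈ/ and /ɳ/ are both retroflex), so this form is consistent with the same rule.
/b/ is a voiced bilabial stop. The following trigger /t/ is alveolar, so /b/ must become alveolar as well.
A voiced alveolar stop is [d], so the surface segment is [d].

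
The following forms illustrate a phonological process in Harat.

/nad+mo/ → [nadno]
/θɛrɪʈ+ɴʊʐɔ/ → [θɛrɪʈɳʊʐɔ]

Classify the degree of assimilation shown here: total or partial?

partial assimilation

Underlying /m/ is realised as [n] next to /d/; /d/ itself does not change.
The change bilabial → alveolar matches the place of the preceding /d/, identifying this as place assimilation.
Manner and voice are unchanged, so the assimilation is partial, not total.
The same holds elsewhere in the data: /ɴ/ → [ɳ] after /ʈ/ (uvular → retroflex, matching retroflex) — only place changes, and always toward the preceding segment.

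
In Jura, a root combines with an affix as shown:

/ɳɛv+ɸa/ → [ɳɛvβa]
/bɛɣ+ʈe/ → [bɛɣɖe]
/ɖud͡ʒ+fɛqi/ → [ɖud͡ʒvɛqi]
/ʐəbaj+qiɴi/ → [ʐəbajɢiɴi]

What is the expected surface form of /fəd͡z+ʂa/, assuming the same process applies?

[fəd͡zʐa]

The data show progressive voicing assimilation: /ɸ/ → [β] after /v/; /ʈ/ → [ɖ] after /ɣ/; /f/ → [v] after /d͡ʒ/; /q/ → [ɢ] after /j/. In each pair only voicing changes, matching the preceding consonant, while place and manner stay constant.
/ʂ/ is a voiceless retroflex fricative. The preceding trigger /d͡z/ is voiced, so /ʂ/ must become voiced as well.
A voiced retroflex fricative is [ʐ], so the surface segment is [ʐ].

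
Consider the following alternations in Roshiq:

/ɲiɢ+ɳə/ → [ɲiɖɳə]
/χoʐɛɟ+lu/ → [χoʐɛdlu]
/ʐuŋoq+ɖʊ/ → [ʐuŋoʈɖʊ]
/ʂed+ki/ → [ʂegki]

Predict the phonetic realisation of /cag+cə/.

[caɟcə]

The data show regressive place assimilation: /ɢ/ → [ɖ] before /ɳ/; /ɟ/ → [d] before /l/; /q/ → [ʈ] before /ɖ/; /d/ → [g] before /k/. In each pair only place changes, matching the following consonant, while manner and voice stay constant.
/g/ is a voiced velar stop. The following trigger /c/ is palatal, so /g/ must become palatal as well.
The voiced palatal stop is [ɟ], so /g/ → [ɟ].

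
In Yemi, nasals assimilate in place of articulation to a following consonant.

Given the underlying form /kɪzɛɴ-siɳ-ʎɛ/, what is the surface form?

[kɪzɛnsiɲʎɛ]

/ɴ/ is a voiced uvular nasal. The following trigger /s/ is alveolar, so /ɴ/ must become alveolar as well.
A voiced alveolar nasal is [n], so the surface segment is [n].
The same rule applies at the second boundary: /ɳ/ → [ɲ] next to /ʎ/.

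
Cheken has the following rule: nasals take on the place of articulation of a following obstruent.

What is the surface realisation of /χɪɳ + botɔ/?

The rule targets /ɳ/ (voiced retroflex nasal), which sits before the trigger /b/ (bilabial).
Changing only its place to bilabial gives [m] — the voiced bilabial nasal.

[χɪmbotɔ]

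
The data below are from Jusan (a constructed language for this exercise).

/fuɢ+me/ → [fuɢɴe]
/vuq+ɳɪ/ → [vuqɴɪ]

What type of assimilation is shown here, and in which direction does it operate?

progressive place assimilation

Underlying /m/ is realised as [ɴ] next to /ɢ/; /ɢ/ itself does not change.
/m/ is bilabial while /ɢ/ is uvular; the output [ɴ] is uvular, matching the trigger — so the feature that spreads is place.
Manner and voice are unchanged, so the assimilation is partial, not total.
The same holds elsewhere in the data: /ɳ/ → [ɴ] after /q/ (retroflex → uvular, matching uvular) — only place changes, and always toward the preceding segment.
The trigger is the preceding segment, so the direction is progressive (perseverative).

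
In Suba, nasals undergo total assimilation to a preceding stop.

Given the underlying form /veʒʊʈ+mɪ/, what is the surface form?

/m/ is the segment targeted by the rule; it sits immediately after /ʈ/, so it assimilates completely and surfaces as [ʈ].

[veʒʊʈʈɪ]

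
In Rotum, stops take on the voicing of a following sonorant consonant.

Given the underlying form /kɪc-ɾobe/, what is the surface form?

The rule targets /c/ (voiceless palatal stop), which sits before the trigger /ɾ/ (voiced).
The voiced palatal stop is [ɟ], so /c/ → [ɟ].

[kɪɟɾobe]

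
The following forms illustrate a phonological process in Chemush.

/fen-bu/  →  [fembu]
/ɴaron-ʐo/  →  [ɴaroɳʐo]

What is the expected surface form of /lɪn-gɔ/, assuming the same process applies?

The data show regressive place assimilation: /n/ → [m] before /b/; /n/ → [ɳ] before /ʐ/. In each pair only place changes, matching the following consonant, while manner and voice stay constant.
/n/ is a voiced alveolar nasal. The following trigger /g/ is velar, so /n/ must become velar as well.
Changing only its place to velar gives [ŋ] — the voiced velar nasal.

[lɪŋgɔ]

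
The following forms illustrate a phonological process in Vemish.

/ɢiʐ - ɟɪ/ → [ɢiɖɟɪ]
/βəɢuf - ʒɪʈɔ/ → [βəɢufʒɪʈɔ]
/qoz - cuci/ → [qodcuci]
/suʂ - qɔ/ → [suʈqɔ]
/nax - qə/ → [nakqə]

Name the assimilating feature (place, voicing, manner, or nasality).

Underlying /ʐ/ is realised as [ɖ] next to /ɟ/; /ɟ/ itself does not change.
/ʐ/ is a fricative while /ɟ/ is a stop; the output [ɖ] is a stop, matching the trigger — so the feature that spreads is manner.
The other alternating forms pattern the same way: /z/ → [d] before /c/ (fricative → stop, matching a stop); /ʂ/ → [ʈ] before /q/ (fricative → stop, matching a stop); /x/ → [k] before /q/ (fricative → stop, matching a stop) — only manner changes, and always toward the following segment.
No alternation appears in [βəɢufʒɪʈɔ]: there the adjacent consonants already agree in manner (/f/ and /ʒ/ are both fricatives), so this form is consistent with the same rule.

manner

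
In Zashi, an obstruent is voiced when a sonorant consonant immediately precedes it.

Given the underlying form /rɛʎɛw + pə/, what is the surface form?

[rɛʎɛwbə]

The rule targets /p/ (voiceless bilabial stop), which sits after the trigger /w/ (voiced).
A voiced bilabial stop is [b], so the surface segment is [b].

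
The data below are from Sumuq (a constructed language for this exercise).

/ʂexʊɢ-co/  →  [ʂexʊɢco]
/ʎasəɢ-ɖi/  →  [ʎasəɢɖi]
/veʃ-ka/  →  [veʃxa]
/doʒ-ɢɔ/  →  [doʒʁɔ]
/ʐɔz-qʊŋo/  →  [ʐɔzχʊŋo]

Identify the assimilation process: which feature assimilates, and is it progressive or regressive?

progressive manner assimilation

The segment that alternates is /k/, which surfaces as [x] when adjacent to /ʃ/.
/k/ is a stop while /ʃ/ is a fricative; the output [x] is a fricative, matching the trigger — so the feature that spreads is manner.
Place and voice are unchanged, so the assimilation is partial, not total.
Checking the remaining alternations: /ɢ/ → [ʁ] after /ʒ/ (stop → fricative, matching a fricative); /q/ → [χ] after /z/ (stop → fricative, matching a fricative) — only manner changes, and always toward the preceding segment.
No alternation appears in [ʂexʊɢco], [ʎasəɢɖi]: there the adjacent consonants already agree in manner (/c/ and /ɢ/ are both stops; /ɖ/ and /ɢ/ are both stops), so these forms are consistent with the same rule.
Since the segment that changes follows the conditioning segment, the assimilation is progressive.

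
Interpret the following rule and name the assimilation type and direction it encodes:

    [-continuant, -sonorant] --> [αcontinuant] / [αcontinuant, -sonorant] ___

The shared variable α links the value of [continuant] on the target to that of the neighbouring obstruent. [continuant] distinguishes stops from fricatives — a manner-of-articulation feature — so this is manner assimilation.
Since the environment is written before the underscore, the trigger precedes the target; the direction is progressive.

progressive manner assimilation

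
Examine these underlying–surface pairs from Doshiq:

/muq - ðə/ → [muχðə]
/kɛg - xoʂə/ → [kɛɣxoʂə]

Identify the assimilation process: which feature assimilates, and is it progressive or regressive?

regressive manner assimilation

Comparing underlying and surface forms, /q/ → [χ] is the alternation; the neighbouring /ð/ is constant.
/q/ is a stop while /ð/ is a fricative; the output [χ] is a fricative, matching the trigger — so the feature that spreads is manner.
Place and voice are unchanged, so the assimilation is partial, not total.
The same holds elsewhere in the data: /g/ → [ɣ] before /x/ (stop → fricative, matching a fricative) — only manner changes, and always toward the following segment.
Since the segment that changes precedes the conditioning segment, the assimilation is regressive.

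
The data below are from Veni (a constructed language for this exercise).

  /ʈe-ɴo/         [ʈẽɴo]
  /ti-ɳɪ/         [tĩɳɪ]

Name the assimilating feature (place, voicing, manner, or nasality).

The vowel /e/ surfaces as nasalised [ẽ] next to the following nasal /ɴ/ — it has acquired the [+nasal] feature of its neighbour.
Likewise in the remaining data: /i/ → [ĩ] before /ɳ/ — each time a vowel is nasalised next to a following nasal.

nasality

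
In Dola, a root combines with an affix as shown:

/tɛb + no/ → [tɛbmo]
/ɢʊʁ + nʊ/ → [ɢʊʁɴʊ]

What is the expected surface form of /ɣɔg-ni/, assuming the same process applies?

The data show progressive place assimilation: /n/ → [m] after /b/; /n/ → [ɴ] after /ʁ/. In each pair only place changes, matching the preceding consonant, while manner and voice stay constant.
The rule targets /n/ (voiced alveolar nasal), which sits after the trigger /g/ (velar).
A voiced velar nasal is [ŋ], so the surface segment is [ŋ].

[ɣɔgŋi]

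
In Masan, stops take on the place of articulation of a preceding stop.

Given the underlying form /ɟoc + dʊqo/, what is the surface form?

/d/ is a voiced alveolar stop. The preceding trigger /c/ is palatal, so /d/ must become palatal as well.
Changing only its place to palatal gives [ɟ] — the voiced palatal stop.

[ɟocɟʊqo]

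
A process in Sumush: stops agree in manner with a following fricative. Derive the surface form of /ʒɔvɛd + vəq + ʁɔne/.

[ʒɔvɛzvəχʁɔne]

The rule targets /d/ (voiced alveolar stop), which sits before the trigger /v/ (fricative).
The voiced alveolar fricative is [z], so /d/ → [z].
The same rule applies at the second boundary: /q/ → [χ] next to /ʁ/.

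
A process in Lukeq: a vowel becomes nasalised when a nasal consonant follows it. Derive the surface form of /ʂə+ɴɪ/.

/ə/ sits next to the nasal /ɴ/ and is therefore nasalised to [ə̃].

[ʂə̃ɴɪ]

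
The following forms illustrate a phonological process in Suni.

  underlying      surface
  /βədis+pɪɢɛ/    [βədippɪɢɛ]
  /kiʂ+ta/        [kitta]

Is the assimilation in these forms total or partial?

total assimilation

The segment that alternates is /s/, which surfaces as [p] when adjacent to /p/.
The output [p] is identical to the trigger /p/ — every feature (place, manner, voicing) has been copied — so this is total assimilation.
The other form behaves the same way: /ʂ/ → [t] before /t/ — in each case the output is a copy of the following consonant.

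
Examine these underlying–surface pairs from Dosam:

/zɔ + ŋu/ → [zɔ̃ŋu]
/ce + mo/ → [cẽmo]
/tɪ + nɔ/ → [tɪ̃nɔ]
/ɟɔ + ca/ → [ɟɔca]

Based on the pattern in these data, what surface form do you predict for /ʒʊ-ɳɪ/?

[ʒʊ̃ɳɪ]

The data show regressive nasality assimilation (vowel nasalisation): /ɔ/ → [ɔ̃] before /ŋ/; /e/ → [ẽ] before /m/; /ɪ/ → [ɪ̃] before /n/ — a vowel is nasalised by an immediately following nasal consonant.
No change occurs in [ɟɔca] because the vowel at the boundary is adjacent to an oral consonant, not a nasal (/ɔ/ next to /c/).
/ʊ/ sits next to the nasal /ɳ/ and is therefore nasalised to [ʊ̃].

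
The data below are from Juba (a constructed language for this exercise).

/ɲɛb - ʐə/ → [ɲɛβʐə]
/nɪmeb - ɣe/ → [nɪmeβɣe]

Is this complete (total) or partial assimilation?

partial assimilation

Comparing underlying and surface forms, /b/ → [β] is the alternation; the neighbouring /ʐ/ is constant.
The change stop → fricative matches the manner of the following /ʐ/, identifying this as manner assimilation.
Place and voice are unchanged, so the assimilation is partial, not total.
The same holds elsewhere in the data: /b/ → [β] before /ɣ/ (stop → fricative, matching a fricative) — only manner changes, and always toward the following segment.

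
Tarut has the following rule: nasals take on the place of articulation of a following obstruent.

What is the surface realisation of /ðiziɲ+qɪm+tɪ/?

The rule targets /ɲ/ (voiced palatal nasal), which sits before the trigger /q/ (uvular).
A voiced uvular nasal is [ɴ], so the surface segment is [ɴ].
The same rule applies at the second boundary: /m/ → [n] next to /t/.

[ðiziɴqɪntɪ]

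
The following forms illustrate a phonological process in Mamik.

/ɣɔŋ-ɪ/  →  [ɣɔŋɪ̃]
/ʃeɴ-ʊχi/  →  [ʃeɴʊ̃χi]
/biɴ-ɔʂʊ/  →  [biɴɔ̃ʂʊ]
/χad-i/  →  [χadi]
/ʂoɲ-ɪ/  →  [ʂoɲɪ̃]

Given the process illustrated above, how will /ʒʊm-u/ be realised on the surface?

The data show progressive nasality assimilation (vowel nasalisation): /ɪ/ → [ɪ̃] after /ŋ/; /ʊ/ → [ʊ̃] after /ɴ/; /ɔ/ → [ɔ̃] after /ɴ/; /ɪ/ → [ɪ̃] after /ɲ/ — a vowel is nasalised by an immediately preceding nasal consonant.
No change occurs in [χadi] because the vowel at the boundary is adjacent to an oral consonant, not a nasal (/i/ next to /d/).
The vowel /u/ is adjacent to the preceding nasal /m/, so it acquires [+nasal] and surfaces as [ũ].

[ʒʊmũ]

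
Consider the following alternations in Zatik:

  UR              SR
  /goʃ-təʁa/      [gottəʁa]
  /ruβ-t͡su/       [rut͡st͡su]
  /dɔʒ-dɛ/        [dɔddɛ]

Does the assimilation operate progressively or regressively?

Comparing underlying and surface forms, /ʃ/ → [t] is the alternation; the neighbouring /t/ is constant.
The output [t] is identical to the trigger /t/ — every feature (place, manner, voicing) has been copied — so this is total assimilation.
The other forms behave the same way: /β/ → [t͡s] before /t͡s/; /ʒ/ → [d] before /d/ — in each case the output is a copy of the following consonant.
Since the segment that changes precedes the conditioning segment, the assimilation is regressive.

regressive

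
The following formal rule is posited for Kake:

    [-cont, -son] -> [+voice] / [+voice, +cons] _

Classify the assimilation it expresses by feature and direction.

The target ([-cont, -son], stops) acquires [+voice] next to a voiced consonant ([+voice, +cons]) — it takes on the voicing of its neighbour, so the feature that spreads is voicing.
Since the environment is written before the underscore, the trigger precedes the target; the direction is progressive.

progressive voicing assimilation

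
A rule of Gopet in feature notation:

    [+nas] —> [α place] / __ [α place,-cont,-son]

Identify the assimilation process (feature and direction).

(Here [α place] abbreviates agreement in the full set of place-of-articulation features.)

The rule copies the place features (abbreviated [place]) from the environment onto the target, so the assimilating feature is place.
The conditioning segment sits to the right of the focus bar, meaning the trigger follows the segment that changes — regressive assimilation.

regressive place assimilation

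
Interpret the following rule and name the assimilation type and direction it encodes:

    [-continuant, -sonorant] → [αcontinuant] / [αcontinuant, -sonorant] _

progressive manner assimilation

The shared variable α links the value of [continuant] on the target to that of the neighbouring obstruent. [continuant] distinguishes stops from fricatives — a manner-of-articulation feature — so this is manner assimilation.
Since the environment is written before the underscore, the trigger precedes the target; the direction is progressive.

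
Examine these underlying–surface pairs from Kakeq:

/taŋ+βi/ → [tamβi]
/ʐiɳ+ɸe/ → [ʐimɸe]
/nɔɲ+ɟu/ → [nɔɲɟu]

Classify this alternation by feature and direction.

Comparing underlying and surface forms, /ŋ/ → [m] is the alternation; the neighbouring /β/ is constant.
The change velar → bilabial matches the place of the following /β/, identifying this as place assimilation.
Manner and voice are unchanged, so the assimilation is partial, not total.
The other alternating form patterns the same way: /ɳ/ → [m] before /ɸ/ (retroflex → bilabial, matching bilabial) — only place changes, and always toward the following segment.
No alternation appears in [nɔɲɟu]: there the adjacent consonants already agree in place (/ɲ/ and /ɟ/ are both palatal), so this form is consistent with the same rule.
Since the segment that changes precedes the conditioning segment, the assimilation is regressive.

regressive place assimilation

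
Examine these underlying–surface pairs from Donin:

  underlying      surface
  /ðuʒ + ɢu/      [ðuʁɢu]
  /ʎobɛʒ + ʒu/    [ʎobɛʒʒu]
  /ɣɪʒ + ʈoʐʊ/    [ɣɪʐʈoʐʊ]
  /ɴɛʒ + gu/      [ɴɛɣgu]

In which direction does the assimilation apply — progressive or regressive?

The segment that alternates is /ʒ/, which surfaces as [ʁ] when adjacent to /ɢ/.
/ʒ/ is postalveolar while /ɢ/ is uvular; the output [ʁ] is uvular, matching the trigger — so the feature that spreads is place.
The same holds elsewhere in the data: /ʒ/ → [ʐ] before /ʈ/ (postalveolar → retroflex, matching retroflex); /ʒ/ → [ɣ] before /g/ (postalveolar → velar, matching velar) — only place changes, and always toward the following segment.
Nothing changes in [ʎobɛʒʒu]: there the adjacent consonants already agree in place (/ʒ/ and /ʒ/ are both postalveolar), so this form is consistent with the same rule.
Since the segment that changes precedes the conditioning segment, the assimilation is regressive.

regressive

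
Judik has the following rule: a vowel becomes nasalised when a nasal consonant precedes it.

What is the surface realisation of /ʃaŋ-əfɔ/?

/ə/ sits next to the nasal /ŋ/ and is therefore nasalised to [ə̃].

[ʃaŋə̃fɔ]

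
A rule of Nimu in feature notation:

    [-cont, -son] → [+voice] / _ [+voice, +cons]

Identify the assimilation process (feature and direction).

The structural change is [+voice], and the conditioning segment [+voice, +cons] (a voiced consonant) is itself voiced, so the target comes to share the voicing of its neighbour — voicing assimilation.
The conditioning segment sits to the right of the focus bar, meaning the trigger follows the segment that changes — regressive assimilation.

regressive voicing assimilation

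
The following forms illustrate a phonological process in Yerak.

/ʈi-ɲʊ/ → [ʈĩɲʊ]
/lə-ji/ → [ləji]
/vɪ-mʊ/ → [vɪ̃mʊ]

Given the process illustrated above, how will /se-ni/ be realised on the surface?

The data show regressive nasality assimilation (vowel nasalisation): /i/ → [ĩ] before /ɲ/; /ɪ/ → [ɪ̃] before /m/ — a vowel is nasalised by an immediately following nasal consonant.
No change occurs in [ləji] because the vowel at the boundary is adjacent to an oral consonant, not a nasal (/ə/ next to /j/).
/e/ sits next to the nasal /n/ and is therefore nasalised to [ẽ].

[sẽni]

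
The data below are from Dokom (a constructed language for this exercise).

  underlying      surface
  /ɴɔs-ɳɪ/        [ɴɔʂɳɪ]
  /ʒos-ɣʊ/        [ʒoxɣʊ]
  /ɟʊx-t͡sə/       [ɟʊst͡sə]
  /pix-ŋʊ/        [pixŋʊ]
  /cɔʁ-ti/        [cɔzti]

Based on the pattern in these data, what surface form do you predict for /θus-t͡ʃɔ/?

[θuʃt͡ʃɔ]

The data show regressive place assimilation: /s/ → [ʂ] before /ɳ/; /s/ → [x] before /ɣ/; /x/ → [s] before /t͡s/; /ʁ/ → [z] before /t/. In each pair only place changes, matching the following consonant, while manner and voice stay constant.
No alternation appears in [pixŋʊ]: there the adjacent consonants already agree in place (/x/ and /ŋ/ are both velar), so this form is consistent with the same rule.
/s/ is a voiceless alveolar fricative. The following trigger /t͡ʃ/ is postalveolar, so /s/ must become postalveolar as well.
Changing only its place to postalveolar gives [ʃ] — the voiceless postalveolar fricative.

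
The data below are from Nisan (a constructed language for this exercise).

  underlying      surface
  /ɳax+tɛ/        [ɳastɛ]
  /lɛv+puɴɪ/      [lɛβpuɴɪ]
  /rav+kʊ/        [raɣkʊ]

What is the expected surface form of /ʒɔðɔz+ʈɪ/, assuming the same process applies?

The data show regressive place assimilation: /x/ → [s] before /t/; /v/ → [β] before /p/; /v/ → [ɣ] before /k/. In each pair only place changes, matching the following consonant, while manner and voice stay constant.
/z/ is a voiced alveolar fricative. The following trigger /ʈ/ is retroflex, so /z/ must become retroflex as well.
A voiced retroflex fricative is [ʐ], so the surface segment is [ʐ].

[ʒɔðɔʐʈɪ]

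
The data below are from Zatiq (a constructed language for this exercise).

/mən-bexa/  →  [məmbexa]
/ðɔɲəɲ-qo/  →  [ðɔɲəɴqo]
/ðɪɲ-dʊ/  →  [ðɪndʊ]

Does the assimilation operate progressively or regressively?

Underlying /n/ is realised as [m] next to /b/; /b/ itself does not change.
/n/ is alveolar while /b/ is bilabial; the output [m] is bilabial, matching the trigger — so the feature that spreads is place.
The same holds elsewhere in the data: /ɲ/ → [ɴ] before /q/ (palatal → uvular, matching uvular); /ɲ/ → [n] before /d/ (palatal → alveolar, matching alveolar) — only place changes, and always toward the following segment.
The trigger is the following segment, so the direction is regressive (anticipatory).

regressive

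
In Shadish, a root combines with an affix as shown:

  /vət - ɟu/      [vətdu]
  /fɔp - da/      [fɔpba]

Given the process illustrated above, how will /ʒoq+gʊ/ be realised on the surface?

[ʒoqɢʊ]

The data show progressive place assimilation: /ɟ/ → [d] after /t/; /d/ → [b] after /p/. In each pair only place changes, matching the preceding consonant, while manner and voice stay constant.
/g/ is a voiced velar stop. The preceding trigger /q/ is uvular, so /g/ must become uvular as well.
The voiced uvular stop is [ɢ], so /g/ → [ɢ].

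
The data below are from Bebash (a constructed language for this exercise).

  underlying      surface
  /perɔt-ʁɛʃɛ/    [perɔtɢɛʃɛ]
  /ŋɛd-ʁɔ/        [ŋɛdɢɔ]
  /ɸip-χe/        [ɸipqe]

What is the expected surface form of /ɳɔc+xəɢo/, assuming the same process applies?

The data show progressive manner assimilation: /ʁ/ → [ɢ] after /t/; /ʁ/ → [ɢ] after /d/; /χ/ → [q] after /p/. In each pair only manner changes, matching the preceding consonant, while place and voice stay constant.
The rule targets /x/ (voiceless velar fricative), which sits after the trigger /c/ (stop).
The voiceless velar stop is [k], so /x/ → [k].

[ɳɔckəɢo]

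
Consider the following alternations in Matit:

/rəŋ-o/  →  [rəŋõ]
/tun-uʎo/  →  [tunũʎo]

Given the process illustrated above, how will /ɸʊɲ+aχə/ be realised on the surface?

[ɸʊɲãχə]

The data show progressive nasality assimilation (vowel nasalisation): /o/ → [õ] after /ŋ/; /u/ → [ũ] after /n/ — a vowel is nasalised by an immediately preceding nasal consonant.
The vowel /a/ is adjacent to the preceding nasal /ɲ/, so it acquires [+nasal] and surfaces as [ã].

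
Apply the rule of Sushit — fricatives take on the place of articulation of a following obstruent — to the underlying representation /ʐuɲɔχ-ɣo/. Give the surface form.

[ʐuɲɔxɣo]

/χ/ is a voiceless uvular fricative. The following trigger /ɣ/ is velar, so /χ/ must become velar as well.
A voiceless velar fricative is [x], so the surface segment is [x].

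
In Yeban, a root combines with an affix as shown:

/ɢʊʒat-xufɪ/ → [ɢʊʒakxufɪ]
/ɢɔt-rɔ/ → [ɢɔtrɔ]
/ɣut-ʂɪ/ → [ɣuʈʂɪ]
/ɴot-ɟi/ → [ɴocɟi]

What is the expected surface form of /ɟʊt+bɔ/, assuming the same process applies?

The data show regressive place assimilation: /t/ → [k] before /x/; /t/ → [ʈ] before /ʂ/; /t/ → [c] before /ɟ/. In each pair only place changes, matching the following consonant, while manner and voice stay constant.
No alternation appears in [ɢɔtrɔ]: there the adjacent consonants already agree in place (/t/ and /r/ are both alveolar), so this form is consistent with the same rule.
The rule targets /t/ (voiceless alveolar stop), which sits before the trigger /b/ (bilabial).
The voiceless bilabial stop is [p], so /t/ → [p].

[ɟʊpbɔ]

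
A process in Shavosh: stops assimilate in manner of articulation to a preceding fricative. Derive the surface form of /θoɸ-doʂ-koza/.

[θoɸzoʂxoza]

The rule targets /d/ (voiced alveolar stop), which sits after the trigger /ɸ/ (fricative).
Changing only its manner to fricative gives [z] — the voiced alveolar fricative.
At the second juncture, /k/ likewise becomes [x] adjacent to /ʂ/.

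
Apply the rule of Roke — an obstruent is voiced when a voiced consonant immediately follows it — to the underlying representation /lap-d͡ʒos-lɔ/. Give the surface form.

[labd͡ʒozlɔ]

/p/ is a voiceless bilabial stop. The following trigger /d͡ʒ/ is voiced, so /p/ must become voiced as well.
A voiced bilabial stop is [b], so the surface segment is [b].
At the second juncture, /s/ likewise becomes [z] adjacent to /l/.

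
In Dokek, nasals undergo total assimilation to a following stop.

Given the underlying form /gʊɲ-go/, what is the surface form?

[gʊggo]

/ɲ/ is the segment targeted by the rule; it sits immediately before /g/, so it assimilates completely and surfaces as [g].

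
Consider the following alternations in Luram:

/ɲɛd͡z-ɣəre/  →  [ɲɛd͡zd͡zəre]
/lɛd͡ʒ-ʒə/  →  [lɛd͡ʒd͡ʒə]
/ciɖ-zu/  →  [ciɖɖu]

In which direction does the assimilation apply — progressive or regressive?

Comparing underlying and surface forms, /ɣ/ → [d͡z] is the alternation; the neighbouring /d͡z/ is constant.
The output [d͡z] is identical to the trigger /d͡z/ — every feature (place, manner, voicing) has been copied — so this is total assimilation.
The remaining alternations confirm this: /ʒ/ → [d͡ʒ] after /d͡ʒ/; /z/ → [ɖ] after /ɖ/ — in each case the output is a copy of the preceding consonant.
The trigger is the preceding segment, so the direction is progressive (perseverative).

progressive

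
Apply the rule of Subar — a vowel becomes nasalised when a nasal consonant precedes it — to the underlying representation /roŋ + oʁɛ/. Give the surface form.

The vowel /o/ is adjacent to the preceding nasal /ŋ/, so it acquires [+nasal] and surfaces as [õ].

[roŋõʁɛ]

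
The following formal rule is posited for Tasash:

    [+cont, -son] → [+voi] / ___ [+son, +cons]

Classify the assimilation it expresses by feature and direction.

regressive voicing assimilation

The target ([+cont, -son], fricatives) acquires [+voi] next to a sonorant consonant ([+son, +cons]) — it takes on the voicing of its neighbour, so the feature that spreads is voicing.
Since the environment is written after the underscore, the trigger follows the target; the direction is regressive.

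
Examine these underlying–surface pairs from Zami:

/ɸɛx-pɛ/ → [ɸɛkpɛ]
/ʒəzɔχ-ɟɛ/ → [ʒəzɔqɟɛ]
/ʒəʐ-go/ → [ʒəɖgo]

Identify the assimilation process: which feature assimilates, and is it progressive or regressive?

The segment that alternates is /x/, which surfaces as [k] when adjacent to /p/.
The change fricative → stop matches the manner of the following /p/, identifying this as manner assimilation.
Place and voice are unchanged, so the assimilation is partial, not total.
Checking the remaining alternations: /χ/ → [q] before /ɟ/ (fricative → stop, matching a stop); /ʐ/ → [ɖ] before /g/ (fricative → stop, matching a stop) — only manner changes, and always toward the following segment.
The trigger is the following segment, so the direction is regressive (anticipatory).

regressive manner assimilation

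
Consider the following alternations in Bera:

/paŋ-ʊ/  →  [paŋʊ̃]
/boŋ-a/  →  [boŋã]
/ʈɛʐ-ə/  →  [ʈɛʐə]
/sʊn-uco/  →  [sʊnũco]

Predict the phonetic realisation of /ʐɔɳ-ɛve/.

[ʐɔɳɛ̃ve]

The data show progressive nasality assimilation (vowel nasalisation): /ʊ/ → [ʊ̃] after /ŋ/; /a/ → [ã] after /ŋ/; /u/ → [ũ] after /n/ — a vowel is nasalised by an immediately preceding nasal consonant.
No change occurs in [ʈɛʐə] because the vowel at the boundary is adjacent to an oral consonant, not a nasal (/ə/ next to /ʐ/).
The vowel /ɛ/ is adjacent to the preceding nasal /ɳ/, so it acquires [+nasal] and surfaces as [ɛ̃].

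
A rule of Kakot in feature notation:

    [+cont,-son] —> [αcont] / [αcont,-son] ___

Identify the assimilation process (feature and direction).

progressive manner assimilation

The shared variable α links the value of [cont] on the target to that of the neighbouring obstruent. [cont] distinguishes stops from fricatives — a manner-of-articulation feature — so this is manner assimilation.
The conditioning segment sits to the left of the focus bar, meaning the trigger precedes the segment that changes — progressive assimilation.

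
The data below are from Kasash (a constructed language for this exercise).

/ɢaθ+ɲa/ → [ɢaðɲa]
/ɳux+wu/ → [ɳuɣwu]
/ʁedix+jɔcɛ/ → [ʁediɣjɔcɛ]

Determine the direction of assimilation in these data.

Underlying /θ/ is realised as [ð] next to /ɲ/; /ɲ/ itself does not change.
/θ/ is voiceless while /ɲ/ is voiced; the output [ð] is voiced, matching the trigger — so the feature that spreads is voicing.
The same holds elsewhere in the data: /x/ → [ɣ] before /w/ (voiceless → voiced, matching voiced); /x/ → [ɣ] before /j/ (voiceless → voiced, matching voiced) — only voicing changes, and always toward the following segment.
The trigger is the following segment, so the direction is regressive (anticipatory).

regressive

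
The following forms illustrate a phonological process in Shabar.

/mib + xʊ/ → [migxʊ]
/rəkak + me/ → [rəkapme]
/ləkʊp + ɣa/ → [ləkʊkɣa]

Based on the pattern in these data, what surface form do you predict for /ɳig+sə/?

[ɳidsə]

The data show regressive place assimilation: /b/ → [g] before /x/; /k/ → [p] before /m/; /p/ → [k] before /ɣ/. In each pair only place changes, matching the following consonant, while manner and voice stay constant.
/g/ is a voiced velar stop. The following trigger /s/ is alveolar, so /g/ must become alveolar as well.
Changing only its place to alveolar gives [d] — the voiced alveolar stop.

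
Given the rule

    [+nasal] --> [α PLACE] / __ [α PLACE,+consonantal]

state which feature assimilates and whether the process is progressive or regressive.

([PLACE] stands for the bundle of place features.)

regressive place assimilation

The rule copies the place features (abbreviated [PLACE]) from the environment onto the target, so the assimilating feature is place.
The conditioning segment sits to the right of the focus bar, meaning the trigger follows the segment that changes — regressive assimilation.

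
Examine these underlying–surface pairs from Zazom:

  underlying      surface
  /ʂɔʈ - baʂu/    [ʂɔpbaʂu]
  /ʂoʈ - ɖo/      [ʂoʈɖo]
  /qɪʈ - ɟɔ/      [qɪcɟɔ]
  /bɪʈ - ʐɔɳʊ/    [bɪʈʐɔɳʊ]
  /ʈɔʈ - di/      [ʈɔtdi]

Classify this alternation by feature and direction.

regressive place assimilation

The segment that alternates is /ʈ/, which surfaces as [p] when adjacent to /b/.
The change retroflex → bilabial matches the place of the following /b/, identifying this as place assimilation.
Manner and voice are unchanged, so the assimilation is partial, not total.
Checking the remaining alternations: /ʈ/ → [c] before /ɟ/ (retroflex → palatal, matching palatal); /ʈ/ → [t] before /d/ (retroflex → alveolar, matching alveolar) — only place changes, and always toward the following segment.
No alternation appears in [ʂoʈɖo], [bɪʈʐɔɳʊ]: there the adjacent consonants already agree in place (/ʈ/ and /ɖ/ are both retroflex; /ʈ/ and /ʐ/ are both retroflex), so these forms are consistent with the same rule.
Since the segment that changes precedes the conditioning segment, the assimilation is regressive.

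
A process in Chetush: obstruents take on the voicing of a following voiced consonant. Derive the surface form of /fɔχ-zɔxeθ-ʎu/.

[fɔʁzɔxeðʎu]

/χ/ is a voiceless uvular fricative. The following trigger /z/ is voiced, so /χ/ must become voiced as well.
Changing only its voicing to voiced gives [ʁ] — the voiced uvular fricative.
At the second juncture, /θ/ likewise becomes [ð] adjacent to /ʎ/.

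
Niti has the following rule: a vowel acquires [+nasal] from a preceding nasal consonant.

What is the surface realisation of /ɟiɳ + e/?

[ɟiɳẽ]

/e/ sits next to the nasal /ɳ/ and is therefore nasalised to [ẽ].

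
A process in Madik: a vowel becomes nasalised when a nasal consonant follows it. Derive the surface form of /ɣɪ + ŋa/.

[ɣɪ̃ŋa]

/ɪ/ sits next to the nasal /ŋ/ and is therefore nasalised to [ɪ̃].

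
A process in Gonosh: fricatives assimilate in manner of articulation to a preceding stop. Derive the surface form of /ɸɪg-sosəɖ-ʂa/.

[ɸɪgtosəɖʈa]

The rule targets /s/ (voiceless alveolar fricative), which sits after the trigger /g/ (stop).
Changing only its manner to stop gives [t] — the voiceless alveolar stop.
The same rule applies at the second boundary: /ʂ/ → [ʈ] next to /ɖ/.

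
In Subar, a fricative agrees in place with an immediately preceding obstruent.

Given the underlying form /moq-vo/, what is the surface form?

[moqʁo]

The rule targets /v/ (voiced labiodental fricative), which sits after the trigger /q/ (uvular).
The voiced uvular fricative is [ʁ], so /v/ → [ʁ].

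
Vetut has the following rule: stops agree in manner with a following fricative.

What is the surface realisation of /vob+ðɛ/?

[voβðɛ]

/b/ is a voiced bilabial stop. The following trigger /ð/ is a fricative, so /b/ must become a fricative as well.
The voiced bilabial fricative is [β], so /b/ → [β].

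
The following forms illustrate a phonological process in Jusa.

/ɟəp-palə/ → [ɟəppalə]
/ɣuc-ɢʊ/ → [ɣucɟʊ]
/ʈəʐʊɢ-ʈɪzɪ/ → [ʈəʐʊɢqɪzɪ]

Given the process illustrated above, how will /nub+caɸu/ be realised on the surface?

The data show progressive place assimilation: /ɢ/ → [ɟ] after /c/; /ʈ/ → [q] after /ɢ/. In each pair only place changes, matching the preceding consonant, while manner and voice stay constant.
No alternation appears in [ɟəppalə]: there the adjacent consonants already agree in place (/p/ and /p/ are both bilabial), so this form is consistent with the same rule.
/c/ is a voiceless palatal stop. The preceding trigger /b/ is bilabial, so /c/ must become bilabial as well.
A voiceless bilabial stop is [p], so the surface segment is [p].

[nubpaɸu]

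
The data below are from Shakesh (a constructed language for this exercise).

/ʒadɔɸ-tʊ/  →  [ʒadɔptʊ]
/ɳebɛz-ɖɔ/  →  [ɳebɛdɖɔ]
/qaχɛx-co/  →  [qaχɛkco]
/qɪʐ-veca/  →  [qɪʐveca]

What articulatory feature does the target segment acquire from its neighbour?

Comparing underlying and surface forms, /ɸ/ → [p] is the alternation; the neighbouring /t/ is constant.
The change fricative → stop matches the manner of the following /t/, identifying this as manner assimilation.
Checking the remaining alternations: /z/ → [d] before /ɖ/ (fricative → stop, matching a stop); /x/ → [k] before /c/ (fricative → stop, matching a stop) — only manner changes, and always toward the following segment.
Nothing changes in [qɪʐveca]: there the adjacent consonants already agree in manner (/ʐ/ and /v/ are both fricatives), so this form is consistent with the same rule.

manner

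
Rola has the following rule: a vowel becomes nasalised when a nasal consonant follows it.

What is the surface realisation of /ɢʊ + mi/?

/ʊ/ sits next to the nasal /m/ and is therefore nasalised to [ʊ̃].

[ɢʊ̃mi]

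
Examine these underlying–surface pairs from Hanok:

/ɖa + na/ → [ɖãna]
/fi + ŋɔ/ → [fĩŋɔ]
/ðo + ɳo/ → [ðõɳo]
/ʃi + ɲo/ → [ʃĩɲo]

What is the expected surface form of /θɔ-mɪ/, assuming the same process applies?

[θɔ̃mɪ]

The data show regressive nasality assimilation (vowel nasalisation): /a/ → [ã] before /n/; /i/ → [ĩ] before /ŋ/; /o/ → [õ] before /ɳ/; /i/ → [ĩ] before /ɲ/ — a vowel is nasalised by an immediately following nasal consonant.
/ɔ/ sits next to the nasal /m/ and is therefore nasalised to [ɔ̃].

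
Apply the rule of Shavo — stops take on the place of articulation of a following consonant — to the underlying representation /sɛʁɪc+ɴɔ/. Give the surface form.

[sɛʁɪqɴɔ]

The rule targets /c/ (voiceless palatal stop), which sits before the trigger /ɴ/ (uvular).
The voiceless uvular stop is [q], so /c/ → [q].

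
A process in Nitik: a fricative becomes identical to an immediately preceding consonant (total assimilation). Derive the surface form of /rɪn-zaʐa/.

/z/ is the segment targeted by the rule; it sits immediately after /n/, so it assimilates completely and surfaces as [n].

[rɪnnaʐa]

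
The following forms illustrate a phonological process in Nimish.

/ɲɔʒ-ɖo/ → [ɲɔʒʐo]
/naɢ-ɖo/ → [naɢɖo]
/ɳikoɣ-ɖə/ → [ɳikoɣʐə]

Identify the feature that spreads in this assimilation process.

manner

Underlying /ɖ/ is realised as [ʐ] next to /ʒ/; /ʒ/ itself does not change.
The change stop → fricative matches the manner of the preceding /ʒ/, identifying this as manner assimilation.
Checking the remaining alternation: /ɖ/ → [ʐ] after /ɣ/ (stop → fricative, matching a fricative) — only manner changes, and always toward the preceding segment.
Nothing changes in [naɢɖo]: there the adjacent consonants already agree in manner (/ɖ/ and /ɢ/ are both stops), so this form is consistent with the same rule.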